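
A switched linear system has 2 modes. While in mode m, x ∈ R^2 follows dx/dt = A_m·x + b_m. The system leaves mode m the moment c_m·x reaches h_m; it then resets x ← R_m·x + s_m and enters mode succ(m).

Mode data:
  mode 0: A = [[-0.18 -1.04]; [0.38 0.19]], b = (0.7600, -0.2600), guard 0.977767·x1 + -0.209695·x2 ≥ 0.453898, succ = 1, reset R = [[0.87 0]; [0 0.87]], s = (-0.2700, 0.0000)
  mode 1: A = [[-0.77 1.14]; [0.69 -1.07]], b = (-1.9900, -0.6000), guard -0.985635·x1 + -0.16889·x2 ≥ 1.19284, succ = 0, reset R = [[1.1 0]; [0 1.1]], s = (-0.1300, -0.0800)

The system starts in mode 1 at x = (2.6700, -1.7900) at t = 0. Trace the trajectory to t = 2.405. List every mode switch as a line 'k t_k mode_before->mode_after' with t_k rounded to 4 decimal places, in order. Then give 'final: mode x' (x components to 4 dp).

1 1.0469 1->0
2 1.6853 0->1
3 1.9700 1->0
final: 0 -0.1085 -1.7956

Mode 1: guard c·x = 1.1928 hit at Δt = 1.0469 (t = 1.0469), x⁻ = (-1.0574, -0.8916) → reset → x⁺ = (-1.2932, -1.0608), jump to mode 0
Mode 0: guard c·x = 0.4539 hit at Δt = 0.6384 (t = 1.6853), x⁻ = (0.1361, -1.5302) → reset → x⁺ = (-0.1516, -1.3312), jump to mode 1
Mode 1: guard c·x = 1.1928 hit at Δt = 0.2847 (t = 1.9700), x⁻ = (-0.9989, -1.2330) → reset → x⁺ = (-1.2288, -1.4363), jump to mode 0
Mode 0: flow for 0.4350 to horizon, guard not reached → x = (-0.1085, -1.7956)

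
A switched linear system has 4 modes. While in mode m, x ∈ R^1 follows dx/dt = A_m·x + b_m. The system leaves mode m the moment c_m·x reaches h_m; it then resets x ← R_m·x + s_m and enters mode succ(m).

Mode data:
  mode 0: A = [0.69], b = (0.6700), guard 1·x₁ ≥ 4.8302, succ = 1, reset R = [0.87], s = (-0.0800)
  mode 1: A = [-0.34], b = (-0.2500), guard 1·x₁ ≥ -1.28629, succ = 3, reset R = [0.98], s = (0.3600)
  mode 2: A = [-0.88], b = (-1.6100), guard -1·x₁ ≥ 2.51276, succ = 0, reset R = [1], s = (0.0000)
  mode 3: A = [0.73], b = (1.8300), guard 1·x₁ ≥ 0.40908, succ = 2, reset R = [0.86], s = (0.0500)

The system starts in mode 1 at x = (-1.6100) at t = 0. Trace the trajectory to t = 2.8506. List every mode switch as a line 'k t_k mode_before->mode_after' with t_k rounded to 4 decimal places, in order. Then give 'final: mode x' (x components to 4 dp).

Mode 1: guard c·x = -1.2863 hit at Δt = 1.3593 (t = 1.3593), x⁻ = (-1.2863) → reset → x⁺ = (-0.9006), jump to mode 3
Mode 3: guard c·x = 0.4091 hit at Δt = 0.8168 (t = 2.1761), x⁻ = (0.4091) → reset → x⁺ = (0.4018), jump to mode 2
Mode 2: flow for 0.6745 to horizon, guard not reached → x = (-0.5970)

1 1.3593 1->3
2 2.1761 3->2
final: 2 -0.5970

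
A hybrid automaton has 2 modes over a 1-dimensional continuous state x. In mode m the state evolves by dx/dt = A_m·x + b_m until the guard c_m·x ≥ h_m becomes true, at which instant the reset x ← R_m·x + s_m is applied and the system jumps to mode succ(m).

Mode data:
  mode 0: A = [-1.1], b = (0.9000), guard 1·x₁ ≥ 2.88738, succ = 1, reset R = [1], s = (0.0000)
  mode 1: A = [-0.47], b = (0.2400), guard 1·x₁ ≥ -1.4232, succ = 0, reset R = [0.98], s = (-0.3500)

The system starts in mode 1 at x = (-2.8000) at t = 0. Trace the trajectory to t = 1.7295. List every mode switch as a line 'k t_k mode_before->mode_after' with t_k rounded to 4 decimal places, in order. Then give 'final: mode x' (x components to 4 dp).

1 1.1439 1->0
final: 0 -0.5276

Mode 1: guard c·x = -1.4232 hit at Δt = 1.1439 (t = 1.1439), x⁻ = (-1.4232) → reset → x⁺ = (-1.7447), jump to mode 0
Mode 0: flow for 0.5856 to horizon, guard not reached → x = (-0.5276)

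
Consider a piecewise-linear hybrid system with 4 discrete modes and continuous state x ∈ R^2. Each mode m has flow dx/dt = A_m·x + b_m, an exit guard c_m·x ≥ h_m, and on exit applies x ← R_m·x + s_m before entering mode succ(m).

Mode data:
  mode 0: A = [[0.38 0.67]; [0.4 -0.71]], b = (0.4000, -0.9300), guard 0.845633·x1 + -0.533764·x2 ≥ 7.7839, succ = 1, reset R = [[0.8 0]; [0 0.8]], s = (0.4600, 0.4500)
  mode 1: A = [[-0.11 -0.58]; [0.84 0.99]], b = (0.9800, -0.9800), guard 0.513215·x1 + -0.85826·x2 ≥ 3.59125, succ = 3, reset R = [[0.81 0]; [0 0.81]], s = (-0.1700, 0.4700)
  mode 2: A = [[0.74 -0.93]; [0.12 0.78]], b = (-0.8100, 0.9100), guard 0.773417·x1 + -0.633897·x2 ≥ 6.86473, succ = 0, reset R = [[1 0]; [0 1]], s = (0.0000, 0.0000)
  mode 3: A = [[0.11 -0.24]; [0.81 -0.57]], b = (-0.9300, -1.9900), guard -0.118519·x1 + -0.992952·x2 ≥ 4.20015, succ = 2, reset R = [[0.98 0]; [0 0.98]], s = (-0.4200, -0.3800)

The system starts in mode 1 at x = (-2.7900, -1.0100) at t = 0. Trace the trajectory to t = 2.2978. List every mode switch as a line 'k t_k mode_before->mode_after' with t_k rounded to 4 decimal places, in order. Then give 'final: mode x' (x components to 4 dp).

Mode 1: guard c·x = 3.5913 hit at Δt = 0.6939 (t = 0.6939), x⁻ = (-0.8607, -4.6990) → reset → x⁺ = (-0.8671, -3.3362), jump to mode 3
Mode 3: guard c·x = 4.2001 hit at Δt = 1.2155 (t = 1.9094), x⁻ = (-1.0321, -4.1068) → reset → x⁺ = (-1.4315, -4.4046), jump to mode 2
Mode 2: flow for 0.3884 to horizon, guard not reached → x = (-0.2018, -5.6001)

1 0.6939 1->3
2 1.9094 3->2
final: 2 -0.2018 -5.6001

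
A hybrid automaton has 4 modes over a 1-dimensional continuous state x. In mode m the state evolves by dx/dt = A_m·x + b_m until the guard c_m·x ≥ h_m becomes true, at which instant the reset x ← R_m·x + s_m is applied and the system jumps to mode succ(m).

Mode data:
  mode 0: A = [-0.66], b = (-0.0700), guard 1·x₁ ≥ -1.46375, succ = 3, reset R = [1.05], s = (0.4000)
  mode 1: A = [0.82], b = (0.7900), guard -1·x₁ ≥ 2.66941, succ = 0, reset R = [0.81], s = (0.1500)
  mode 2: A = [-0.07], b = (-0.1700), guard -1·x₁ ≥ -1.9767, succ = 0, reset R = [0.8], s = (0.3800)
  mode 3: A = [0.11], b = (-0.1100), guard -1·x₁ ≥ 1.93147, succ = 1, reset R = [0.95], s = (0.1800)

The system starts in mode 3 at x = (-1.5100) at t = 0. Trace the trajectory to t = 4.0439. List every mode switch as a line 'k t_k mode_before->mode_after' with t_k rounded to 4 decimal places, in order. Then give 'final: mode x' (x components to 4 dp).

1 1.4111 3->1
2 2.5124 1->0
3 3.0265 0->3
final: 3 -1.3900

Mode 3: guard c·x = 1.9315 hit at Δt = 1.4111 (t = 1.4111), x⁻ = (-1.9315) → reset → x⁺ = (-1.6549), jump to mode 1
Mode 1: guard c·x = 2.6694 hit at Δt = 1.1013 (t = 2.5124), x⁻ = (-2.6694) → reset → x⁺ = (-2.0122), jump to mode 0
Mode 0: guard c·x = -1.4638 hit at Δt = 0.5141 (t = 3.0265), x⁻ = (-1.4638) → reset → x⁺ = (-1.1369), jump to mode 3
Mode 3: flow for 1.0174 to horizon, guard not reached → x = (-1.3900)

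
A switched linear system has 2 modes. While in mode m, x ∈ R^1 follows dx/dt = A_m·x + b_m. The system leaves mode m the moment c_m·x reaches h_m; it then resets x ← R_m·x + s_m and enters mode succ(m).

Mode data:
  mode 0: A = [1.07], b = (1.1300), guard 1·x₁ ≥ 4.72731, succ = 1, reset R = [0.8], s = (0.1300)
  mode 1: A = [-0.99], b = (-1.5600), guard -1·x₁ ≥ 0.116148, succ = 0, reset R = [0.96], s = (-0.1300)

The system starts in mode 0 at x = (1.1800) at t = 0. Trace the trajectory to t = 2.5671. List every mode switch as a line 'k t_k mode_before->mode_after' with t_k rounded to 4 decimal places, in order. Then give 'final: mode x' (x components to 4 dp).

1 0.8881 0->1
2 2.2258 1->0
final: 0 0.1176

Mode 0: guard c·x = 4.7273 hit at Δt = 0.8881 (t = 0.8881), x⁻ = (4.7273) → reset → x⁺ = (3.9118), jump to mode 1
Mode 1: guard c·x = 0.1161 hit at Δt = 1.3377 (t = 2.2258), x⁻ = (-0.1161) → reset → x⁺ = (-0.2415), jump to mode 0
Mode 0: flow for 0.3413 to horizon, guard not reached → x = (0.1176)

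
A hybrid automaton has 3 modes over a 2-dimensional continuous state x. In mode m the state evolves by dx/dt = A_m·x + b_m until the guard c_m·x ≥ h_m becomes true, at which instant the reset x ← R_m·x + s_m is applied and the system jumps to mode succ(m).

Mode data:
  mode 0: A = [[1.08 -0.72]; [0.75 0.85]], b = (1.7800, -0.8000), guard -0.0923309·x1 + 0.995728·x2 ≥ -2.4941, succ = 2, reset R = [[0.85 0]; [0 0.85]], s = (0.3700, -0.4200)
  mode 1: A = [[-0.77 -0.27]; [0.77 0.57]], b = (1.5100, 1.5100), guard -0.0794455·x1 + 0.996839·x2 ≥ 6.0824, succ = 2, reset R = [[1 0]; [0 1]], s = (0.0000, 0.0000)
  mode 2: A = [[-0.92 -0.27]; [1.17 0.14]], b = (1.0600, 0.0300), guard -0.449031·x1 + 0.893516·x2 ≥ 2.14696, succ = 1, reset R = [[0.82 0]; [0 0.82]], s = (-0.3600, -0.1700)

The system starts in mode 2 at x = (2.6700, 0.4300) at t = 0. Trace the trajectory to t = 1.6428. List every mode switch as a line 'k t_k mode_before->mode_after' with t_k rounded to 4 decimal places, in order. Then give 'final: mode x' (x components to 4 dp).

Mode 2: guard c·x = 2.1470 hit at Δt = 1.0206 (t = 1.0206), x⁻ = (1.3770, 3.0948) → reset → x⁺ = (0.7692, 2.3678), jump to mode 1
Mode 1: flow for 0.6222 to horizon, guard not reached → x = (0.7304, 4.9551)

1 1.0206 2->1
final: 1 0.7304 4.9551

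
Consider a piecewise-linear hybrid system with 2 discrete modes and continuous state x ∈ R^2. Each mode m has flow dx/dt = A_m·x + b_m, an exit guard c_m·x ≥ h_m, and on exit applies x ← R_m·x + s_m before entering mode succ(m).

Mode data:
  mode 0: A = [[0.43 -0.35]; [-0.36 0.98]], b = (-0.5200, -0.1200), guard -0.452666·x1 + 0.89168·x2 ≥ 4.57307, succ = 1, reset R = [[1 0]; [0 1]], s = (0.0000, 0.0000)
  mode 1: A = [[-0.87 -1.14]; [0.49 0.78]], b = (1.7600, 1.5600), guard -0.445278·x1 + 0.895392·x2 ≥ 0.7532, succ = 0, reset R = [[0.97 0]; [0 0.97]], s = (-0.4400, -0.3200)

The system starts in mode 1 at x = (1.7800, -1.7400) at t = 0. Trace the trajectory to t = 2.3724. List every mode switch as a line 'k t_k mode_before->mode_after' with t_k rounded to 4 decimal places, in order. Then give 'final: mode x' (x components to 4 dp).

Mode 1: guard c·x = 0.7532 hit at Δt = 1.4337 (t = 1.4337), x⁻ = (1.9025, 1.7873) → reset → x⁺ = (1.4054, 1.4137), jump to mode 0
Mode 0: flow for 0.9387 to horizon, guard not reached → x = (0.7324, 2.7108)

1 1.4337 1->0
final: 0 0.7324 2.7108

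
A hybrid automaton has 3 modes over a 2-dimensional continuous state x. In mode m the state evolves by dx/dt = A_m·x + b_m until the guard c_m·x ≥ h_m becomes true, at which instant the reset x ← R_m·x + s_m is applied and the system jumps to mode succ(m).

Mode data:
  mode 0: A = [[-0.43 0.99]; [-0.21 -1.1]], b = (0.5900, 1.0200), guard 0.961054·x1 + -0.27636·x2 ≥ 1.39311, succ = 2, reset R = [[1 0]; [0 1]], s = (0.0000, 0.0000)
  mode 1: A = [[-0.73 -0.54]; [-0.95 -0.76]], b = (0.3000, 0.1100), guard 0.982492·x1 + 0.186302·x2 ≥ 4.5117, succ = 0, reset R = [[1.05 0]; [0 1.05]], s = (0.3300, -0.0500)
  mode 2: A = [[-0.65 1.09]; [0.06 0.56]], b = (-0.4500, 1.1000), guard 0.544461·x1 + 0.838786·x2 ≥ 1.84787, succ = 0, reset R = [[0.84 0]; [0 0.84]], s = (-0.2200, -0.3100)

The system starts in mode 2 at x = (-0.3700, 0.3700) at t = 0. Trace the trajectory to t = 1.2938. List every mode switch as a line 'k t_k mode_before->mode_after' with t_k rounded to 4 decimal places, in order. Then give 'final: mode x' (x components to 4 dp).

1 0.9313 2->0
final: 0 0.6959 1.1743

Mode 2: guard c·x = 1.8479 hit at Δt = 0.9313 (t = 0.9313), x⁻ = (0.3761, 1.9589) → reset → x⁺ = (0.0959, 1.3355), jump to mode 0
Mode 0: flow for 0.3625 to horizon, guard not reached → x = (0.6959, 1.1743)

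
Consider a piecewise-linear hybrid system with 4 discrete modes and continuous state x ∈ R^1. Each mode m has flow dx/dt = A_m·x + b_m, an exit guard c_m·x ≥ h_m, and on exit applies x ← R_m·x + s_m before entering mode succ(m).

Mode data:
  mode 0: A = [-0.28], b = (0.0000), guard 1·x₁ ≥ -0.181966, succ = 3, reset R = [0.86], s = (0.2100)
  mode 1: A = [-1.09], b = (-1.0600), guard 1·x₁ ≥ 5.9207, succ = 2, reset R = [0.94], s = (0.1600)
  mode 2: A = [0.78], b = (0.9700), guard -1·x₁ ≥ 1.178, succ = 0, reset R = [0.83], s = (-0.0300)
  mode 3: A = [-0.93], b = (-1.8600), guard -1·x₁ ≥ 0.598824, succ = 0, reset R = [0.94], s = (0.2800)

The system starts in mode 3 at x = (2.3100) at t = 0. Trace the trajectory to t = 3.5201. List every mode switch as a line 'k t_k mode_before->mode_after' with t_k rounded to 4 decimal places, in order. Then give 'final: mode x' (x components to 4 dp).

1 1.2082 3->0
2 2.7841 0->3
3 3.1951 3->0
final: 0 -0.2583

Mode 3: guard c·x = 0.5988 hit at Δt = 1.2082 (t = 1.2082), x⁻ = (-0.5988) → reset → x⁺ = (-0.2829), jump to mode 0
Mode 0: guard c·x = -0.1820 hit at Δt = 1.5759 (t = 2.7841), x⁻ = (-0.1820) → reset → x⁺ = (0.0535), jump to mode 3
Mode 3: guard c·x = 0.5988 hit at Δt = 0.4110 (t = 3.1951), x⁻ = (-0.5988) → reset → x⁺ = (-0.2829), jump to mode 0
Mode 0: flow for 0.3250 to horizon, guard not reached → x = (-0.2583)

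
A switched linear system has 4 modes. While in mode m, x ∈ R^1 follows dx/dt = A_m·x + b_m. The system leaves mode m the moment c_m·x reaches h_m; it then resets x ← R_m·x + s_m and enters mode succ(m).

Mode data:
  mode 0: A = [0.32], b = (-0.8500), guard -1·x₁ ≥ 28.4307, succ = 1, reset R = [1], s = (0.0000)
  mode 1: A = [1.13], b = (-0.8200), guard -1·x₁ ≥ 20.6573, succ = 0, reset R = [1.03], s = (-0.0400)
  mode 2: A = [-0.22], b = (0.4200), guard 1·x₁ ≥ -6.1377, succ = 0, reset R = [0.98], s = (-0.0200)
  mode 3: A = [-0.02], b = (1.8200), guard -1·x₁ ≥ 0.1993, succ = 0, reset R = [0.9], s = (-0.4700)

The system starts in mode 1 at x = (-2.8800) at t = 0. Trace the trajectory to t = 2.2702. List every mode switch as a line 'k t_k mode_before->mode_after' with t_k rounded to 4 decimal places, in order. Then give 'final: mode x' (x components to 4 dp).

Mode 1: guard c·x = 20.6573 hit at Δt = 1.5753 (t = 1.5753), x⁻ = (-20.6573) → reset → x⁺ = (-21.3170), jump to mode 0
Mode 0: flow for 0.6949 to horizon, guard not reached → x = (-27.2871)

1 1.5753 1->0
final: 0 -27.2871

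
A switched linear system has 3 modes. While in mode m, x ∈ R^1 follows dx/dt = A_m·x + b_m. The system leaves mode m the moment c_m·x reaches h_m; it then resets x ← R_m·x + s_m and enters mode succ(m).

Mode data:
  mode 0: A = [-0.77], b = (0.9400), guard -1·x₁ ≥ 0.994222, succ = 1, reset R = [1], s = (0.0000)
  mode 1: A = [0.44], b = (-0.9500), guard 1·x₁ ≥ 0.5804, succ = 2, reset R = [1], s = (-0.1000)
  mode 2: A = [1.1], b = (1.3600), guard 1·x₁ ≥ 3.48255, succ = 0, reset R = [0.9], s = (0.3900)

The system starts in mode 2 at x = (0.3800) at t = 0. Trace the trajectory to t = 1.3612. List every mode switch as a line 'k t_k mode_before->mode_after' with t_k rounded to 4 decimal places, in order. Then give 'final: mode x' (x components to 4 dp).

1 0.9740 2->0
final: 0 2.9304

Mode 2: guard c·x = 3.4825 hit at Δt = 0.9740 (t = 0.9740), x⁻ = (3.4825) → reset → x⁺ = (3.5243), jump to mode 0
Mode 0: flow for 0.3872 to horizon, guard not reached → x = (2.9304)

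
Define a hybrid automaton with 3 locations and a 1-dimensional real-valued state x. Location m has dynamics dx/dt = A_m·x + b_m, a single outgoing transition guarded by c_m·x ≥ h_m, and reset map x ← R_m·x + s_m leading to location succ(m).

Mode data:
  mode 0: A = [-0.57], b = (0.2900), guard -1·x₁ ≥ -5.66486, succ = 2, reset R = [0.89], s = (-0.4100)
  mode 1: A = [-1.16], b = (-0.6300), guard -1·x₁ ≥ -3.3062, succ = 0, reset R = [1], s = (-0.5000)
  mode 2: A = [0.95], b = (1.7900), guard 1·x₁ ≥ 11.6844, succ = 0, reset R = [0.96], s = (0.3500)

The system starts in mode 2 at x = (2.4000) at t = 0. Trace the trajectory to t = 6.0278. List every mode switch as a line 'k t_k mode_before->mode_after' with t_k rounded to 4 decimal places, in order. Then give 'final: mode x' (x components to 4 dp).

Mode 2: guard c·x = 11.6844 hit at Δt = 1.2135 (t = 1.2135), x⁻ = (11.6844) → reset → x⁺ = (11.5670), jump to mode 0
Mode 0: guard c·x = -5.6649 hit at Δt = 1.3386 (t = 2.5521), x⁻ = (5.6649) → reset → x⁺ = (4.6317), jump to mode 2
Mode 2: guard c·x = 11.6844 hit at Δt = 0.7721 (t = 3.3242), x⁻ = (11.6844) → reset → x⁺ = (11.5670), jump to mode 0
Mode 0: guard c·x = -5.6649 hit at Δt = 1.3386 (t = 4.6628), x⁻ = (5.6649) → reset → x⁺ = (4.6317), jump to mode 2
Mode 2: guard c·x = 11.6844 hit at Δt = 0.7721 (t = 5.4349), x⁻ = (11.6844) → reset → x⁺ = (11.5670), jump to mode 0
Mode 0: flow for 0.5929 to horizon, guard not reached → x = (8.3959)

1 1.2135 2->0
2 2.5521 0->2
3 3.3242 2->0
4 4.6628 0->2
5 5.4349 2->0
final: 0 8.3959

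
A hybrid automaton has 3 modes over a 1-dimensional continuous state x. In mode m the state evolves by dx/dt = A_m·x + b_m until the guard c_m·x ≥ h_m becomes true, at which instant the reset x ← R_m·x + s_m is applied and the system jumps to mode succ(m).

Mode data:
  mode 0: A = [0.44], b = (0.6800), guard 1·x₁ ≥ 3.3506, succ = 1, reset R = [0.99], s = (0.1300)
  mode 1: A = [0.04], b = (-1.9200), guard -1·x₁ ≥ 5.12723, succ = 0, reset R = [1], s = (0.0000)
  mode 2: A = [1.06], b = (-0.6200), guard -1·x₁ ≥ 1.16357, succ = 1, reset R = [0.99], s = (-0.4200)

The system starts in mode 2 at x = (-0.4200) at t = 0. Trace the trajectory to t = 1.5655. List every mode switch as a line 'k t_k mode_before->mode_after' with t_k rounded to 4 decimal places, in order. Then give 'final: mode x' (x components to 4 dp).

1 0.5225 2->1
final: 1 -3.6838

Mode 2: guard c·x = 1.1636 hit at Δt = 0.5225 (t = 0.5225), x⁻ = (-1.1636) → reset → x⁺ = (-1.5719), jump to mode 1
Mode 1: flow for 1.0430 to horizon, guard not reached → x = (-3.6838)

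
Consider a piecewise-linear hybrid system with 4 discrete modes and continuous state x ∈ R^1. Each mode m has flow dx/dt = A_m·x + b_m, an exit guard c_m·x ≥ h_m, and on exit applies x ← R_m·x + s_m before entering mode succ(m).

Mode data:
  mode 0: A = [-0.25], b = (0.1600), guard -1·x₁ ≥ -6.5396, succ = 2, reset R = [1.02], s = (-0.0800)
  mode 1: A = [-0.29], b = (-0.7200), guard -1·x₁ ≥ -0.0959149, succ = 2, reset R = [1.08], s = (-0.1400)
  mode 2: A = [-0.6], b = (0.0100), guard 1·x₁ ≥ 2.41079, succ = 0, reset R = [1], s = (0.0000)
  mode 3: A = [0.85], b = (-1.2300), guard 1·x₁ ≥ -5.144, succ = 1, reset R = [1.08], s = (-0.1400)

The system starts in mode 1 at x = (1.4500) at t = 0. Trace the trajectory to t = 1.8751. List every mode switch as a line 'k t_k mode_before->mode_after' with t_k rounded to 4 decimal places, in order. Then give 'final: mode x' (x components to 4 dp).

1 1.4554 1->2
final: 2 -0.0246

Mode 1: guard c·x = -0.0959 hit at Δt = 1.4554 (t = 1.4554), x⁻ = (0.0959) → reset → x⁺ = (-0.0364), jump to mode 2
Mode 2: flow for 0.4197 to horizon, guard not reached → x = (-0.0246)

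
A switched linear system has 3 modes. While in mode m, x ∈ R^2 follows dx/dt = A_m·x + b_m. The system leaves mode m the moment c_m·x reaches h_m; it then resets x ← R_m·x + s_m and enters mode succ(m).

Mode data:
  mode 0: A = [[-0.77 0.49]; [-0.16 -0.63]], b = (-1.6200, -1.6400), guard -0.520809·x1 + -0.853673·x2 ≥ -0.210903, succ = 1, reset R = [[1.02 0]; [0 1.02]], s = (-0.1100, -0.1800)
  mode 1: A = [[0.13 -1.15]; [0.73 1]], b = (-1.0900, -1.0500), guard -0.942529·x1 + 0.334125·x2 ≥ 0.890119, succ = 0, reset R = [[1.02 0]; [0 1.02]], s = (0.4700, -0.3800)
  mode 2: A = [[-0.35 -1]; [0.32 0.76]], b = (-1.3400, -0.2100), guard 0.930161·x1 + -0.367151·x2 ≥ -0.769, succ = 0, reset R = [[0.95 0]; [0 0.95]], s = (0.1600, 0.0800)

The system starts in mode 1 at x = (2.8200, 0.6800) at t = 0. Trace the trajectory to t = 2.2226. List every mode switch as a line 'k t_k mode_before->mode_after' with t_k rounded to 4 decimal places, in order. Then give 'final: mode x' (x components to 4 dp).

1 1.0522 1->0
2 1.7599 0->1
final: 1 -0.9699 -0.4826

Mode 1: guard c·x = 0.8901 hit at Δt = 1.0522 (t = 1.0522), x⁻ = (-0.0579, 2.5008) → reset → x⁺ = (0.4110, 2.1708), jump to mode 0
Mode 0: guard c·x = -0.2109 hit at Δt = 0.7077 (t = 1.7599), x⁻ = (-0.3346, 0.4512) → reset → x⁺ = (-0.4513, 0.2802), jump to mode 1
Mode 1: flow for 0.4627 to horizon, guard not reached → x = (-0.9699, -0.4826)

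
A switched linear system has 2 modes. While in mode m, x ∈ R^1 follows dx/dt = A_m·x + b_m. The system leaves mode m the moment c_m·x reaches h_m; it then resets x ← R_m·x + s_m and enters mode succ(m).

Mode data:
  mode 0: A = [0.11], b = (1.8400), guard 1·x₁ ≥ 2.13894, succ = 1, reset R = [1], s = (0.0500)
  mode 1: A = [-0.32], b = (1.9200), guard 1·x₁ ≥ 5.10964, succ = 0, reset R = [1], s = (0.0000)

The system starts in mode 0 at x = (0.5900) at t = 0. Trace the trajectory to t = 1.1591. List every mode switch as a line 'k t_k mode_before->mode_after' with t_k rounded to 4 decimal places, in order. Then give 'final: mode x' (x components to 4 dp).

Mode 0: guard c·x = 2.1389 hit at Δt = 0.7788 (t = 0.7788), x⁻ = (2.1389) → reset → x⁺ = (2.1889), jump to mode 1
Mode 1: flow for 0.3803 to horizon, guard not reached → x = (2.6256)

1 0.7788 0->1
final: 1 2.6256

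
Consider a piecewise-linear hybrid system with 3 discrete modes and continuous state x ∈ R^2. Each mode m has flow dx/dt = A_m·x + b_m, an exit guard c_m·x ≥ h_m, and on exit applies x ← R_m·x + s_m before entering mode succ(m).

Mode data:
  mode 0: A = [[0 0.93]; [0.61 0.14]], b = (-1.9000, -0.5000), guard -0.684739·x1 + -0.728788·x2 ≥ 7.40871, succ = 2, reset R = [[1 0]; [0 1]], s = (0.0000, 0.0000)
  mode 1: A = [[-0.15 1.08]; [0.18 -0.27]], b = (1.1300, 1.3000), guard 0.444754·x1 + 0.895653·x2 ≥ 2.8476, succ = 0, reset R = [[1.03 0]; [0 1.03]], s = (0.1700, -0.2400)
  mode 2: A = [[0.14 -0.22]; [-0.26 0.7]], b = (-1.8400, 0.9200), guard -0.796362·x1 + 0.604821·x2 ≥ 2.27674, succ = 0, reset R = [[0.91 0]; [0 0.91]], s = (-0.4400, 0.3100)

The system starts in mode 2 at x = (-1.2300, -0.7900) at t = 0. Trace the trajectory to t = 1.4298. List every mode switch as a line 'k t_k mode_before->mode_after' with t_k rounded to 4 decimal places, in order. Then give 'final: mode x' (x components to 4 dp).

Mode 2: guard c·x = 2.2767 hit at Δt = 0.7695 (t = 0.7695), x⁻ = (-2.7894, 0.0915) → reset → x⁺ = (-2.9784, 0.3933), jump to mode 0
Mode 0: flow for 0.6603 to horizon, guard not reached → x = (-4.5176, -1.4515)

1 0.7695 2->0
final: 0 -4.5176 -1.4515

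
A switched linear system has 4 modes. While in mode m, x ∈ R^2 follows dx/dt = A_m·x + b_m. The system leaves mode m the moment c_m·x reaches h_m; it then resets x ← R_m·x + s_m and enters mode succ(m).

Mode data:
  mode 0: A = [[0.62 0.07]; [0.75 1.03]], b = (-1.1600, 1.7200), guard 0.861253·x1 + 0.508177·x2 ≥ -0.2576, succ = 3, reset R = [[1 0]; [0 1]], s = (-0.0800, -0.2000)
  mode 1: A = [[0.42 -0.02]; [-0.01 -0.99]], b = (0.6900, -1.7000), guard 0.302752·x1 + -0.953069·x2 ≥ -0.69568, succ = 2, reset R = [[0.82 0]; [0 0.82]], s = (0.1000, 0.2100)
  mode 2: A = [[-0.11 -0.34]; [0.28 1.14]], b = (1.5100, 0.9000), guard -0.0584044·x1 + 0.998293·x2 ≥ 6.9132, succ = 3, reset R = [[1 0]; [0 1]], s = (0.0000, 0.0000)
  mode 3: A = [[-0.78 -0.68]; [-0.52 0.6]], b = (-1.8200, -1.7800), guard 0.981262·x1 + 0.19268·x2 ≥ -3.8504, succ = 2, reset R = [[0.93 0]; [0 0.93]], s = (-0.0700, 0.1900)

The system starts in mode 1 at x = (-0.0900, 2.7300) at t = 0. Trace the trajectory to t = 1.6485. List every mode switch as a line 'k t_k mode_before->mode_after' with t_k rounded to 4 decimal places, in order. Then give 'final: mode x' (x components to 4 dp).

Mode 1: guard c·x = -0.6957 hit at Δt = 0.5642 (t = 0.5642), x⁻ = (0.3032, 0.8263) → reset → x⁺ = (0.3486, 0.8875), jump to mode 2
Mode 2: flow for 1.0843 to horizon, guard not reached → x = (0.9070, 5.4069)

1 0.5642 1->2
final: 2 0.9070 5.4069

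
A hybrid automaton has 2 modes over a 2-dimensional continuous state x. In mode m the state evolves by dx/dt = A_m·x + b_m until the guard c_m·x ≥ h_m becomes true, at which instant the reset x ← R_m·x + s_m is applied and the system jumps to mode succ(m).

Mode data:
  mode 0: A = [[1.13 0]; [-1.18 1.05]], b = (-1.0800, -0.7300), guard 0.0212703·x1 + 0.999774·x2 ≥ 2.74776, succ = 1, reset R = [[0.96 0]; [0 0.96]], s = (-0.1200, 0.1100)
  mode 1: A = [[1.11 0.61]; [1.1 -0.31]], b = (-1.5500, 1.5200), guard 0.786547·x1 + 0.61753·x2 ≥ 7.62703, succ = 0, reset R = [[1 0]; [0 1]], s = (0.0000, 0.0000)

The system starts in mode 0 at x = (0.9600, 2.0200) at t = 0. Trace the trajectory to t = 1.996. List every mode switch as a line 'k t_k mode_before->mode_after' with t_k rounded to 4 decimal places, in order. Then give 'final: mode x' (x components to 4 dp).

1 1.3037 0->1
final: 1 2.2224 4.1130

Mode 0: guard c·x = 2.7478 hit at Δt = 1.3037 (t = 1.3037), x⁻ = (0.9743, 2.7277) → reset → x⁺ = (0.8153, 2.7285), jump to mode 1
Mode 1: flow for 0.6923 to horizon, guard not reached → x = (2.2224, 4.1130)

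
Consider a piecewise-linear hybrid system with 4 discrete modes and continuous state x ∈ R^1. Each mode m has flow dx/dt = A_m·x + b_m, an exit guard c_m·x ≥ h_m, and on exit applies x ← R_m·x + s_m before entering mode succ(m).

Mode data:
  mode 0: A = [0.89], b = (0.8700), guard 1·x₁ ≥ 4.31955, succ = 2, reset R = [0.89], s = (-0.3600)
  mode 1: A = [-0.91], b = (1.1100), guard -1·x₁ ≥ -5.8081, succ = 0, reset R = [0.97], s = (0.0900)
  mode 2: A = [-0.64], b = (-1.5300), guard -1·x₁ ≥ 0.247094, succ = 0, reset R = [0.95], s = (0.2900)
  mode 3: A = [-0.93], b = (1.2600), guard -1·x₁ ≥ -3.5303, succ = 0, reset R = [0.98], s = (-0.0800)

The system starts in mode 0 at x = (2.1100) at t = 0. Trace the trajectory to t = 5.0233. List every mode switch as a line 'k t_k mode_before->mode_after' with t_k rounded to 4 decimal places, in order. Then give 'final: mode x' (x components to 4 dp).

1 0.6065 0->2
2 2.1819 2->0
3 4.0189 0->2
final: 2 0.6984

Mode 0: guard c·x = 4.3195 hit at Δt = 0.6065 (t = 0.6065), x⁻ = (4.3195) → reset → x⁺ = (3.4844), jump to mode 2
Mode 2: guard c·x = 0.2471 hit at Δt = 1.5754 (t = 2.1819), x⁻ = (-0.2471) → reset → x⁺ = (0.0553), jump to mode 0
Mode 0: guard c·x = 4.3195 hit at Δt = 1.8370 (t = 4.0189), x⁻ = (4.3196) → reset → x⁺ = (3.4844), jump to mode 2
Mode 2: flow for 1.0044 to horizon, guard not reached → x = (0.6984)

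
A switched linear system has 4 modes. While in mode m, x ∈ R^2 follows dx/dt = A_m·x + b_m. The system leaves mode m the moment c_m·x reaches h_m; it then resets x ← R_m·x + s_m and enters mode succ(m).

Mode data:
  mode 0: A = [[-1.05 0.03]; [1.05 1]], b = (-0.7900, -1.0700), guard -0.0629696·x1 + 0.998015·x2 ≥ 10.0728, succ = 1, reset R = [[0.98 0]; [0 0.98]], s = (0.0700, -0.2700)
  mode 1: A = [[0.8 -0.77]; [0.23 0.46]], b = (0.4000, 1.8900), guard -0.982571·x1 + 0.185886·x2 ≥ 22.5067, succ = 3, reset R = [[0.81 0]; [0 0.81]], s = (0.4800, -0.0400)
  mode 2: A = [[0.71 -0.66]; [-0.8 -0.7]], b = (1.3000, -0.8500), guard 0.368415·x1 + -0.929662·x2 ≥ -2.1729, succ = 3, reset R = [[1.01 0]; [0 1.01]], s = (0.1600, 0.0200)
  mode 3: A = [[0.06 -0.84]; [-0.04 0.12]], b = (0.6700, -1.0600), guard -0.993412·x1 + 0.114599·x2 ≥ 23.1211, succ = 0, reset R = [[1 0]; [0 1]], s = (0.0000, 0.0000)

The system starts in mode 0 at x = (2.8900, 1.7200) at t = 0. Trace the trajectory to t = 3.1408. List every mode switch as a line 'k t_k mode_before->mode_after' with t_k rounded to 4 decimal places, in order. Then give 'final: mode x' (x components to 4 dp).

Mode 0: guard c·x = 10.0728 hit at Δt = 1.5844 (t = 1.5844), x⁻ = (0.0839, 10.0981) → reset → x⁺ = (0.1523, 9.6262), jump to mode 1
Mode 1: guard c·x = 22.5067 hit at Δt = 1.2250 (t = 2.8094), x⁻ = (-19.5922, 17.5159) → reset → x⁺ = (-15.3897, 14.1479), jump to mode 3
Mode 3: flow for 0.3314 to horizon, guard not reached → x = (-19.5139, 14.5991)

1 1.5844 0->1
2 2.8094 1->3
final: 3 -19.5139 14.5991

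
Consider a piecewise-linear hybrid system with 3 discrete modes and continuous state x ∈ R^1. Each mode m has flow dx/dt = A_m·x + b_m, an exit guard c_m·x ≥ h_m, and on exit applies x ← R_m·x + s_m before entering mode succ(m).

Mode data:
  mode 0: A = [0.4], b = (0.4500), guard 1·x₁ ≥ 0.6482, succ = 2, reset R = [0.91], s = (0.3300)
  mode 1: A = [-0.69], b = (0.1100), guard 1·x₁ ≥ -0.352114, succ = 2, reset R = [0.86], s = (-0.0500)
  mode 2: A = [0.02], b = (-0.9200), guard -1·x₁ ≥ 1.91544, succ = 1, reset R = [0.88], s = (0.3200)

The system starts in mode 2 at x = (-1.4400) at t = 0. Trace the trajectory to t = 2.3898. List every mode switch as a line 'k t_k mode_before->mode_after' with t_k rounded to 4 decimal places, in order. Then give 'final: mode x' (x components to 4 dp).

1 0.4986 2->1
2 2.0817 1->2
final: 2 -0.6393

Mode 2: guard c·x = 1.9154 hit at Δt = 0.4986 (t = 0.4986), x⁻ = (-1.9154) → reset → x⁺ = (-1.3656), jump to mode 1
Mode 1: guard c·x = -0.3521 hit at Δt = 1.5831 (t = 2.0817), x⁻ = (-0.3521) → reset → x⁺ = (-0.3528), jump to mode 2
Mode 2: flow for 0.3081 to horizon, guard not reached → x = (-0.6393)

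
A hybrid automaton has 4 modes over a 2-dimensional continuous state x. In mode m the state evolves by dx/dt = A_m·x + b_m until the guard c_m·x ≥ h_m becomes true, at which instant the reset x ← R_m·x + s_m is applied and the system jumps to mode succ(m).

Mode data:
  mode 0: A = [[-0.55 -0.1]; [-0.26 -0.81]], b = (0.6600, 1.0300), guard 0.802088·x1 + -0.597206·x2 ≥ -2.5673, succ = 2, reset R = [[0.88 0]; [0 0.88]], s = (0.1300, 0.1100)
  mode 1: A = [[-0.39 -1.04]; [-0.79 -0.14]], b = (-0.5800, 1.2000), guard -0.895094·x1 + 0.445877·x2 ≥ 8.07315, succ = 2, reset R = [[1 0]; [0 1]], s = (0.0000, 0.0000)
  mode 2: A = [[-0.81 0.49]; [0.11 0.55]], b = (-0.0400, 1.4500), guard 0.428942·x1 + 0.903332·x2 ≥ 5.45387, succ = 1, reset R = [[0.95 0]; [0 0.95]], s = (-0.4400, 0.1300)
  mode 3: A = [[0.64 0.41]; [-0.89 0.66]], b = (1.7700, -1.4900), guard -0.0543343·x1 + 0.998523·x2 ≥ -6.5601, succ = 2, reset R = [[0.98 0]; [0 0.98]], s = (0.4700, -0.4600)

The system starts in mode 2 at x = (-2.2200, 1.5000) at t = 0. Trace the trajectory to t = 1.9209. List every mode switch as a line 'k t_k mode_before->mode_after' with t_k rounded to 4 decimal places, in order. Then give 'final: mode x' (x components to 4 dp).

Mode 2: guard c·x = 5.4539 hit at Δt = 1.3202 (t = 1.3202), x⁻ = (0.6727, 5.7181) → reset → x⁺ = (0.1990, 5.5622), jump to mode 1
Mode 1: flow for 0.6007 to horizon, guard not reached → x = (-3.4659, 6.5685)

1 1.3202 2->1
final: 1 -3.4659 6.5685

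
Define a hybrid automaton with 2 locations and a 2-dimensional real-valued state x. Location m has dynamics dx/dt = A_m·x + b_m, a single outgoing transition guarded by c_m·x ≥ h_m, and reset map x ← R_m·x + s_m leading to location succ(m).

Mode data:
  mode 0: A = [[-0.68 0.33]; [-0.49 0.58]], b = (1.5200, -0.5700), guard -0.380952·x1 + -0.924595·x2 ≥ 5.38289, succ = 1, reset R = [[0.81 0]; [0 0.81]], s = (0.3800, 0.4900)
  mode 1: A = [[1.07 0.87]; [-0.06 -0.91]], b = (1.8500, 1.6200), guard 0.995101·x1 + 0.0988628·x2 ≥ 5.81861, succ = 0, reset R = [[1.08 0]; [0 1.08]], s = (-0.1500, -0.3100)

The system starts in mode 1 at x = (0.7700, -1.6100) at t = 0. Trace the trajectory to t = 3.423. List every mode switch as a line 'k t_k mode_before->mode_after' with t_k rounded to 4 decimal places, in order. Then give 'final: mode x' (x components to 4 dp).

1 1.1635 1->0
2 2.7628 0->1
final: 1 3.4847 -2.0298

Mode 1: guard c·x = 5.8186 hit at Δt = 1.1635 (t = 1.1635), x⁻ = (5.8002, 0.4733) → reset → x⁺ = (6.1143, 0.2012), jump to mode 0
Mode 0: guard c·x = 5.3829 hit at Δt = 1.5993 (t = 2.7628), x⁻ = (2.3756, -6.8007) → reset → x⁺ = (2.3042, -5.0186), jump to mode 1
Mode 1: flow for 0.6602 to horizon, guard not reached → x = (3.4847, -2.0298)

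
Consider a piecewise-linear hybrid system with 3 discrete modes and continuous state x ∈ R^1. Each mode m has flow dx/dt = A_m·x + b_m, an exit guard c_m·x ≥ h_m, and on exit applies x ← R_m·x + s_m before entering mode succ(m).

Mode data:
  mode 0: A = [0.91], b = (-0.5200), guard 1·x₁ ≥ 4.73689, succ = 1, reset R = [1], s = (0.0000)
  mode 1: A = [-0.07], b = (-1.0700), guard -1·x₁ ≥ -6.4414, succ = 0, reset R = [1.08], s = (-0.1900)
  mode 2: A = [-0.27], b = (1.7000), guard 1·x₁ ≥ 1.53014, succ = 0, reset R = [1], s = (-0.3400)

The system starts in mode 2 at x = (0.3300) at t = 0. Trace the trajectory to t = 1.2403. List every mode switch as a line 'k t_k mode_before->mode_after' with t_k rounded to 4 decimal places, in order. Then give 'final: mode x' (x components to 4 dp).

Mode 2: guard c·x = 1.5301 hit at Δt = 0.8318 (t = 0.8318), x⁻ = (1.5301) → reset → x⁺ = (1.1901), jump to mode 0
Mode 0: flow for 0.4085 to horizon, guard not reached → x = (1.4687)

1 0.8318 2->0
final: 0 1.4687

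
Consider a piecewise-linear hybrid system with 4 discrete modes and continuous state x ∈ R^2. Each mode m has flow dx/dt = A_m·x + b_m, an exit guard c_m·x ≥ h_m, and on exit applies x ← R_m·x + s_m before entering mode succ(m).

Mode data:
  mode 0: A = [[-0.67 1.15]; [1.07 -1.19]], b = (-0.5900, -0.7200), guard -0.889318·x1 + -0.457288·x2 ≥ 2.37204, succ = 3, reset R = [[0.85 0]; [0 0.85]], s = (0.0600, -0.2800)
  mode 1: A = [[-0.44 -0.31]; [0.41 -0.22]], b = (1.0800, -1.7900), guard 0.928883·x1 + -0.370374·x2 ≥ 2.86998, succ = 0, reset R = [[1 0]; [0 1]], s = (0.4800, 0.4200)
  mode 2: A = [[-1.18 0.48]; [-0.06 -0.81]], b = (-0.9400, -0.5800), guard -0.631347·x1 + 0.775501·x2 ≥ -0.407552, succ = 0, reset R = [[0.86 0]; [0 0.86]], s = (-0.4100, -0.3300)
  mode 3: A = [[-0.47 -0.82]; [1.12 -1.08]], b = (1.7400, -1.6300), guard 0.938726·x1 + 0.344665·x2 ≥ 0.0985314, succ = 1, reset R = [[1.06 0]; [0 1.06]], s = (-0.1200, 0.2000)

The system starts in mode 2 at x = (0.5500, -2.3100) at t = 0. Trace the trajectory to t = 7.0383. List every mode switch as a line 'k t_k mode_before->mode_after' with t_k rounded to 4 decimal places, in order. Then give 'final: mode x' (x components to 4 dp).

1 1.1780 2->0
2 1.6037 0->3
3 2.2543 3->1
4 3.5136 1->0
5 6.3782 0->3
final: 3 0.7009 -1.6770

Mode 2: guard c·x = -0.4076 hit at Δt = 1.1780 (t = 1.1780), x⁻ = (-0.9585, -1.3059) → reset → x⁺ = (-1.2343, -1.4531), jump to mode 0
Mode 0: guard c·x = 2.3720 hit at Δt = 0.4257 (t = 1.6037), x⁻ = (-1.8085, -1.6700) → reset → x⁺ = (-1.4773, -1.6995), jump to mode 3
Mode 3: guard c·x = 0.0985 hit at Δt = 0.6506 (t = 2.2543), x⁻ = (0.7298, -1.7018) → reset → x⁺ = (0.6536, -1.6039), jump to mode 1
Mode 1: guard c·x = 2.8700 hit at Δt = 1.2593 (t = 3.5136), x⁻ = (2.0778, -2.5378) → reset → x⁺ = (2.5578, -2.1178), jump to mode 0
Mode 0: guard c·x = 2.3720 hit at Δt = 2.8646 (t = 6.3782), x⁻ = (-1.8627, -1.5647) → reset → x⁺ = (-1.5233, -1.6100), jump to mode 3
Mode 3: flow for 0.6601 to horizon, guard not reached → x = (0.7009, -1.6770)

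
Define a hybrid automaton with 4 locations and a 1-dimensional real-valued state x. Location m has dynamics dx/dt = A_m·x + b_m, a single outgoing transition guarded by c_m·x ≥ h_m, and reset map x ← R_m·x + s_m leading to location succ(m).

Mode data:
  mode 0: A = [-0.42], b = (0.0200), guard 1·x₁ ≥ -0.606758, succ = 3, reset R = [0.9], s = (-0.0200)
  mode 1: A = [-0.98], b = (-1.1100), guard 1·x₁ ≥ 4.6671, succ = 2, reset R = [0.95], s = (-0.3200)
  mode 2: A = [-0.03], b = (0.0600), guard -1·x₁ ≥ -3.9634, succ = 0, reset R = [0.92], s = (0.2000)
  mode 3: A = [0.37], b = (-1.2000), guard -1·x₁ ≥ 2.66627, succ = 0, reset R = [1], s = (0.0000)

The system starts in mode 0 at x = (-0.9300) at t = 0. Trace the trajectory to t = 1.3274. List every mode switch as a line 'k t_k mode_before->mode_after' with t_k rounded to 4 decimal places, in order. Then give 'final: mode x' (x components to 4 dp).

1 0.9558 0->3
final: 3 -1.1275

Mode 0: guard c·x = -0.6068 hit at Δt = 0.9558 (t = 0.9558), x⁻ = (-0.6068) → reset → x⁺ = (-0.5661), jump to mode 3
Mode 3: flow for 0.3716 to horizon, guard not reached → x = (-1.1275)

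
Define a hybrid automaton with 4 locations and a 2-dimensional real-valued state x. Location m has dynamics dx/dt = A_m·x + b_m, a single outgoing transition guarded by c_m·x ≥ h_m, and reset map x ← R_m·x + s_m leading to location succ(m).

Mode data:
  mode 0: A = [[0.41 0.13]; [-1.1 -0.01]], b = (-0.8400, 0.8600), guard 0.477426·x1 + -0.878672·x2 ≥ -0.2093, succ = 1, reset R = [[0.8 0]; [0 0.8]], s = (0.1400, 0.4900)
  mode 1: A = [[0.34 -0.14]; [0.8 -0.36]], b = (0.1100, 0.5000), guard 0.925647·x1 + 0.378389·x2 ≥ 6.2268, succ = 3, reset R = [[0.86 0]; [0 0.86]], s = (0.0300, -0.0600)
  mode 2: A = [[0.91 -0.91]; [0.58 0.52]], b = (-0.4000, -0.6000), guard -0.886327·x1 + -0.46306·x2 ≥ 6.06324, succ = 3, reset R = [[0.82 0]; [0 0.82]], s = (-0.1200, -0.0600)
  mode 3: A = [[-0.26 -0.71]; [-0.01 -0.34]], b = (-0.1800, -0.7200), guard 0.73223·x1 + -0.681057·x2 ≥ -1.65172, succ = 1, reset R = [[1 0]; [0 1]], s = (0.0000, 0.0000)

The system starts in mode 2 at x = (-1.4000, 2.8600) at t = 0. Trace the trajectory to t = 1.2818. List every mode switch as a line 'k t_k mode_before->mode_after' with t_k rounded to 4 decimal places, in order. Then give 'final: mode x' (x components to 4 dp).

Mode 2: guard c·x = 6.0632 hit at Δt = 0.9630 (t = 0.9630), x⁻ = (-7.4553, 1.1760) → reset → x⁺ = (-6.2333, 0.9043), jump to mode 3
Mode 3: flow for 0.3188 to horizon, guard not reached → x = (-5.9563, 0.6123)

1 0.9630 2->3
final: 3 -5.9563 0.6123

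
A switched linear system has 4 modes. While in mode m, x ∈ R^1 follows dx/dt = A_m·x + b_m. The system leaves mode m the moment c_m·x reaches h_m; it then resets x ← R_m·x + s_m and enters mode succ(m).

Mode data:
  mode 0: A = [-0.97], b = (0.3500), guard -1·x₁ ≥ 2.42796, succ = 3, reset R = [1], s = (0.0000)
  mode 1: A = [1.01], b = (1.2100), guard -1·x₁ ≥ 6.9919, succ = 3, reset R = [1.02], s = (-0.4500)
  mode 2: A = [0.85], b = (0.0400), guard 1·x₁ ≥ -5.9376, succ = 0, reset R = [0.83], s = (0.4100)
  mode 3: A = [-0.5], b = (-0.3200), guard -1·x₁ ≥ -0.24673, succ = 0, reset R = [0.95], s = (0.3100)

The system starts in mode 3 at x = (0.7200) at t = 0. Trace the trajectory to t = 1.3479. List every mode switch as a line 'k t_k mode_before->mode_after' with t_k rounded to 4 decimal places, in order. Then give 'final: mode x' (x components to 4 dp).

1 0.8554 3->0
final: 0 0.4747

Mode 3: guard c·x = -0.2467 hit at Δt = 0.8554 (t = 0.8554), x⁻ = (0.2467) → reset → x⁺ = (0.5444), jump to mode 0
Mode 0: flow for 0.4925 to horizon, guard not reached → x = (0.4747)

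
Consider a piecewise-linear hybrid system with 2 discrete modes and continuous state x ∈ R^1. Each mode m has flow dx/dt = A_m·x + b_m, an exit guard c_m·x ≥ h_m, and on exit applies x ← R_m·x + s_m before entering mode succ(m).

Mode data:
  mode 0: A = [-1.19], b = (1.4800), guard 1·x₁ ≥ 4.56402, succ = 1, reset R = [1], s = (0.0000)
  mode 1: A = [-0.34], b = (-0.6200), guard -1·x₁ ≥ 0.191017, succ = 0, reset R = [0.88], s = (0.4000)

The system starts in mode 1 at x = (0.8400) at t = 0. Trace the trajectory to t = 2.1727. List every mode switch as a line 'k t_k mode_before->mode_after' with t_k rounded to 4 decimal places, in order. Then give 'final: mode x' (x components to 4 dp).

Mode 1: guard c·x = 0.1910 hit at Δt = 1.4398 (t = 1.4398), x⁻ = (-0.1910) → reset → x⁺ = (0.2319), jump to mode 0
Mode 0: flow for 0.7329 to horizon, guard not reached → x = (0.8207)

1 1.4398 1->0
final: 0 0.8207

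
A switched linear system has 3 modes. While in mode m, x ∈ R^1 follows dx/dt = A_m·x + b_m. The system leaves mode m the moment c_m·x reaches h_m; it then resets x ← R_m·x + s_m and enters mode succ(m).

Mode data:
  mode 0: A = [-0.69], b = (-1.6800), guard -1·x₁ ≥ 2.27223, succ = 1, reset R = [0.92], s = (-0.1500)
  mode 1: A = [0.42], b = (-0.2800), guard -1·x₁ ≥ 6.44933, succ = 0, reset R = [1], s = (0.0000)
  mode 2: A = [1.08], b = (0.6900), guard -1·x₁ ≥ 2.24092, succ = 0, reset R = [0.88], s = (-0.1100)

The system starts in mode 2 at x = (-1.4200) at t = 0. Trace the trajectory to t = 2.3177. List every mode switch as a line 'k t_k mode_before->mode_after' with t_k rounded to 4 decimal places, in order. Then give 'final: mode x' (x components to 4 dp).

Mode 2: guard c·x = 2.2409 hit at Δt = 0.6651 (t = 0.6651), x⁻ = (-2.2409) → reset → x⁺ = (-2.0820), jump to mode 0
Mode 0: guard c·x = 2.2722 hit at Δt = 1.1229 (t = 1.7880), x⁻ = (-2.2722) → reset → x⁺ = (-2.2405), jump to mode 1
Mode 1: flow for 0.5297 to horizon, guard not reached → x = (-2.9647)

1 0.6651 2->0
2 1.7880 0->1
final: 1 -2.9647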